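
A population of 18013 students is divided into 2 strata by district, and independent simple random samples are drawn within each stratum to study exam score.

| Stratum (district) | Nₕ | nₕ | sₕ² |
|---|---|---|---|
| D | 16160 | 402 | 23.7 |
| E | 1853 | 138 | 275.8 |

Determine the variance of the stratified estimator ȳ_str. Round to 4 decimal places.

0.0658

Var(ȳ_str) = Σₕ Wₕ²(1 − fₕ)sₕ²/nₕ with Wₕ = Nₕ/N, N = 18013.
D: Wₕ = 0.89712985; term = 0.89712985²·(1 − 0.02487624)·23.7/402 = 0.04626927.
E: Wₕ = 0.10287015; term = 0.10287015²·(1 − 0.07447383)·275.8/138 = 0.019574137.
Sum = 0.065843407.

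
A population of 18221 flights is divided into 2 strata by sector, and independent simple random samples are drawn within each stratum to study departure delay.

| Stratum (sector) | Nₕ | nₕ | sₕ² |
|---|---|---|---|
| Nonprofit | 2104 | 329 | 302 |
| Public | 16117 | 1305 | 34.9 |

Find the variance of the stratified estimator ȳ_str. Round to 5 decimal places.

0.02956

Var(ȳ_str) = Σₕ Wₕ²(1 − fₕ)sₕ²/nₕ with Wₕ = Nₕ/N, N = 18221.
Nonprofit: Wₕ = 0.11547116; term = 0.11547116²·(1 − 0.15636882)·302/329 = 0.010325491.
Public: Wₕ = 0.88452884; term = 0.88452884²·(1 − 0.08097040)·34.9/1305 = 0.019229518.
Sum = 0.029555009.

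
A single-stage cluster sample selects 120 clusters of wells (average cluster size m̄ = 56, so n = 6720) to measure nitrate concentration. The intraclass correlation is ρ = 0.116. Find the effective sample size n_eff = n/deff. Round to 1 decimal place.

910.6

deff = 1 + (56 − 1)·0.116 = 1 + 6.38 = 7.38.
n_eff = 6720 / 7.38 = 910.6.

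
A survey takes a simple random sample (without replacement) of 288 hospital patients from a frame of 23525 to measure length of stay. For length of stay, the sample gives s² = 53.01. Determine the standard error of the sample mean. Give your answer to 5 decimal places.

Under SRS without replacement, Var(ȳ) = (1 − f)·s²/n with f = n/N = 288/23525 = 0.01224230.
Var(ȳ) = (1 − 0.01224230)·53.01/288 = 0.98775770·0.1840625 = 0.18180915.
SE(ȳ) = √(0.18180915) = 0.42639.

0.42639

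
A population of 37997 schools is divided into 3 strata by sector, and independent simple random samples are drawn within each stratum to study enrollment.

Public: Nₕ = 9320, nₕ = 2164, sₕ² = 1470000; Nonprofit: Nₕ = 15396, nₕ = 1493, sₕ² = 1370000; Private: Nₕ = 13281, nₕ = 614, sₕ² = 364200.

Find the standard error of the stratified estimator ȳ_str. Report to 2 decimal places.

Var(ȳ_str) = Σₕ Wₕ²(1 − fₕ)sₕ²/nₕ with Wₕ = Nₕ/N, N = 37997.
Public: Wₕ = 0.24528252; term = 0.24528252²·(1 − 0.23218884)·1470000/2164 = 31.379622.
Nonprofit: Wₕ = 0.40518988; term = 0.40518988²·(1 − 0.09697324)·1370000/1493 = 136.04374.
Private: Wₕ = 0.34952759; term = 0.34952759²·(1 − 0.04623146)·364200/614 = 69.115826.
Sum = 236.53919.
SE = √(236.53919) = 15.38.

15.38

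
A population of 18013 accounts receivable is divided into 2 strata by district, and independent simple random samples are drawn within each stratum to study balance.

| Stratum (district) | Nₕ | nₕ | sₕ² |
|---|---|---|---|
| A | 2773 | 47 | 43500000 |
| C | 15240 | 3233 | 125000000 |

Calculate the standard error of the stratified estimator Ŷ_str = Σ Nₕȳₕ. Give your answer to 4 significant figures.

3.751 × 10^6

Var(Ŷ_str) = Σₕ Nₕ²(1 − fₕ)sₕ²/nₕ.
A: 2773²·(1 − 47/2773)·43500000/47 = 6.996279 × 10^12.
C: 15240²·(1 − 3233/15240)·125000000/3233 = 7.0749567 × 10^12.
Sum = 1.4071236 × 10^13.
SE = √(1.4071236 × 10^13) = 3.751 × 10^6.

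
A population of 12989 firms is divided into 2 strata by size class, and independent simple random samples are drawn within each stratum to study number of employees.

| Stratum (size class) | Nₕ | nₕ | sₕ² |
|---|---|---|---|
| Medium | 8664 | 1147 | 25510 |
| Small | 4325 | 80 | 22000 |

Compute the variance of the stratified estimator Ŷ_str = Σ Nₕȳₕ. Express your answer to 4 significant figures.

Var(Ŷ_str) = Σₕ Nₕ²(1 − fₕ)sₕ²/nₕ.
Medium: 8664²·(1 − 1147/8664)·25510/1147 = 1.4484718 × 10^9.
Small: 4325²·(1 − 80/4325)·22000/80 = 5.0488969 × 10^9.
Sum = 6.4973687 × 10^9.

6.497 × 10^9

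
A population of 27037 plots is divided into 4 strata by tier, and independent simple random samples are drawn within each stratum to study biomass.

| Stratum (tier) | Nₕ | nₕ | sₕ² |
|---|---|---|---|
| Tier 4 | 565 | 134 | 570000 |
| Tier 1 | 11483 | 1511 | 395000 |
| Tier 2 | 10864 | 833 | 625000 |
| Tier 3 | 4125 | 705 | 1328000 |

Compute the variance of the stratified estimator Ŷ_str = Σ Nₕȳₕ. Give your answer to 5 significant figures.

1.3931 × 10^11

Var(Ŷ_str) = Σₕ Nₕ²(1 − fₕ)sₕ²/nₕ.
Tier 4: 565²·(1 − 134/565)·570000/134 = 1.0358474 × 10^9.
Tier 1: 11483²·(1 − 1511/11483)·395000/1511 = 2.993438 × 10^10.
Tier 2: 10864²·(1 − 833/10864)·625000/833 = 8.1765294 × 10^10.
Tier 3: 4125²·(1 − 705/4125)·1328000/705 = 2.6574128 × 10^10.
Sum = 1.3930965 × 10^11.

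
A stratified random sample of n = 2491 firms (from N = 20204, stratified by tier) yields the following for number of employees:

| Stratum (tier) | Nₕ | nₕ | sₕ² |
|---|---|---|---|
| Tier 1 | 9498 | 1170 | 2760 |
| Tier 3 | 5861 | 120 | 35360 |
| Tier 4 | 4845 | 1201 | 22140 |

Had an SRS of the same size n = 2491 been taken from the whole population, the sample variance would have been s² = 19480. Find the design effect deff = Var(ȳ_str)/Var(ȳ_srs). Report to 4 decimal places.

Var(ȳ_str) = Σ Wₕ²(1−fₕ)sₕ²/nₕ with Wₕ = Nₕ/20204:
  Tier 1: (9498/20204)²·(1−1170/9498)·2760/1170 = 0.45711069
  Tier 3: (5861/20204)²·(1−120/5861)·35360/120 = 24.289331
  Tier 4: (4845/20204)²·(1−1201/4845)·22140/1201 = 0.79731886
  → Var(ȳ_str) = 25.543761.
Var(ȳ_srs) = (1 − 2491/20204)·19480/2491 = 6.855987.
deff = 25.543761 / 6.855987 = 3.7258.

3.7258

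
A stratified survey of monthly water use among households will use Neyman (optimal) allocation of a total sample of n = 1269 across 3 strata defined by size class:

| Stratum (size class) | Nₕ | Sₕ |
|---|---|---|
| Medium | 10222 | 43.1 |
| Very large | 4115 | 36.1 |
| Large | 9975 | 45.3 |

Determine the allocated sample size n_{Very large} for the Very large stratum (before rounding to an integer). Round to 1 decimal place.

181.1

Neyman allocation: nₕ = n·NₕSₕ / Σⱼ NⱼSⱼ.
Σ NⱼSⱼ = 10222·43.1 + 4115·36.1 + 9975·45.3 = 1.0409872 × 10^6.
n_{Very large} = 1269·4115·36.1 / (1.0409872 × 10^6) = 181.1.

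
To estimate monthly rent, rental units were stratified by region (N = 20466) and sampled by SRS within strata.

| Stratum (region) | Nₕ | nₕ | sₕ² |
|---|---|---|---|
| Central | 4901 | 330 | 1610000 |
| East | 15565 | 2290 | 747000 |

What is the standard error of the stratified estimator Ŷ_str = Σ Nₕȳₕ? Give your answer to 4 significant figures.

420400

Var(Ŷ_str) = Σₕ Nₕ²(1 − fₕ)sₕ²/nₕ.
Central: 4901²·(1 − 330/4901)·1610000/330 = 1.092969 × 10^11.
East: 15565²·(1 − 2290/15565)·747000/2290 = 6.7401378 × 10^10.
Sum = 1.7669828 × 10^11.
SE = √(1.7669828 × 10^11) = 420400.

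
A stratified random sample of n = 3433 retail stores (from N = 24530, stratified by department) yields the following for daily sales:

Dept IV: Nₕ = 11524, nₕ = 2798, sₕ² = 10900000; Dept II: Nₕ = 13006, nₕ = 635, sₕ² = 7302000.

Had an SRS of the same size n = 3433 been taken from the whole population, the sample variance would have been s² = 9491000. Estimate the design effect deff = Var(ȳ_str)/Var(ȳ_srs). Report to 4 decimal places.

1.5670

Var(ȳ_str) = Σ Wₕ²(1−fₕ)sₕ²/nₕ with Wₕ = Nₕ/24530:
  Dept IV: (11524/24530)²·(1−2798/11524)·10900000/2798 = 651.03172
  Dept II: (13006/24530)²·(1−635/13006)·7302000/635 = 3074.8332
  → Var(ȳ_str) = 3725.8649.
Var(ȳ_srs) = (1 − 3433/24530)·9491000/3433 = 2377.7234.
deff = 3725.8649 / 2377.7234 = 1.5670.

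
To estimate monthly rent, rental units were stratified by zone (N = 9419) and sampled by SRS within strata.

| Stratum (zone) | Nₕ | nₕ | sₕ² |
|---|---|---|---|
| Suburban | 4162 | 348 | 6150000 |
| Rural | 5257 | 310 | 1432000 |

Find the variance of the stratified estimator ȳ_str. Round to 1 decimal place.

Var(ȳ_str) = Σₕ Wₕ²(1 − fₕ)sₕ²/nₕ with Wₕ = Nₕ/N, N = 9419.
Suburban: Wₕ = 0.44187281; term = 0.44187281²·(1 − 0.08361365)·6150000/348 = 3162.0523.
Rural: Wₕ = 0.55812719; term = 0.55812719²·(1 − 0.05896899)·1432000/310 = 1354.1027.
Sum = 4516.155.

4516.2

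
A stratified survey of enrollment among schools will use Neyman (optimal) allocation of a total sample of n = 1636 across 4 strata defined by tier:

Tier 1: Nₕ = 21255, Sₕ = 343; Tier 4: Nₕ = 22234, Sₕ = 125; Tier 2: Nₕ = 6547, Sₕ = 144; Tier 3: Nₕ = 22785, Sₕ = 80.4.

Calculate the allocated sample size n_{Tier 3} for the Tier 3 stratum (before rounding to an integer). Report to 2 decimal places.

Neyman allocation: nₕ = n·NₕSₕ / Σⱼ NⱼSⱼ.
Σ NⱼSⱼ = 21255·343 + 22234·125 + 6547·144 + 22785·80.4 = 1.2844397 × 10^7.
n_{Tier 3} = 1636·22785·80.4 / (1.2844397 × 10^7) = 233.33.

233.33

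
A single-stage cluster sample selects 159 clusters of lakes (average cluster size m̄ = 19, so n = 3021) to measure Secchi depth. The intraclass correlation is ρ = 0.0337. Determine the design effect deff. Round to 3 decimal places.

deff = 1 + (19 − 1)·0.0337 = 1 + 0.6066 = 1.6066.

1.607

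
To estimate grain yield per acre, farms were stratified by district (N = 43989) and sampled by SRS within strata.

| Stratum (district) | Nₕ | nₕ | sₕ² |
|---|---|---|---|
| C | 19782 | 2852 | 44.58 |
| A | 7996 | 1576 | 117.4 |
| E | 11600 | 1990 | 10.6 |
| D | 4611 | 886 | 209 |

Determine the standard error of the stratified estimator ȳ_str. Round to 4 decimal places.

0.0842

Var(ȳ_str) = Σₕ Wₕ²(1 − fₕ)sₕ²/nₕ with Wₕ = Nₕ/N, N = 43989.
C: Wₕ = 0.44970333; term = 0.44970333²·(1 − 0.14417147)·44.58/2852 = 0.0027053878.
A: Wₕ = 0.18177272; term = 0.18177272²·(1 − 0.19709855)·117.4/1576 = 0.0019762028.
E: Wₕ = 0.26370229; term = 0.26370229²·(1 − 0.17155172)·10.6/1990 = 3.0686403 × 10^-4.
D: Wₕ = 0.10482166; term = 0.10482166²·(1 − 0.19214921)·209/886 = 0.0020938511.
Sum = 0.0070823057.
SE = √(0.0070823057) = 0.0842.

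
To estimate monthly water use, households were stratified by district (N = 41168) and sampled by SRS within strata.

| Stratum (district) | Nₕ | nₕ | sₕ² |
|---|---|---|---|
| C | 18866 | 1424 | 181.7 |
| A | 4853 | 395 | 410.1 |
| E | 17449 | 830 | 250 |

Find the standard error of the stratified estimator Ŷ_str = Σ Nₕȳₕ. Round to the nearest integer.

Var(Ŷ_str) = Σₕ Nₕ²(1 − fₕ)sₕ²/nₕ.
C: 18866²·(1 − 1424/18866)·181.7/1424 = 4.19876 × 10^7.
A: 4853²·(1 − 395/4853)·410.1/395 = 2.2461721 × 10^7.
E: 17449²·(1 − 830/17449)·250/830 = 8.7344859 × 10^7.
Sum = 1.5179418 × 10^8.
SE = √(1.5179418 × 10^8) = 12320.

12320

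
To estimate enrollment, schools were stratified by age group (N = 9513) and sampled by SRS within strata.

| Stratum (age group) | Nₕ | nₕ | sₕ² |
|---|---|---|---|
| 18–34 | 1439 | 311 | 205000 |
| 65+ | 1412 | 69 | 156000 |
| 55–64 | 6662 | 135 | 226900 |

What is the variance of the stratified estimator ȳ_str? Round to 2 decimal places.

866.78

Var(ȳ_str) = Σₕ Wₕ²(1 − fₕ)sₕ²/nₕ with Wₕ = Nₕ/N, N = 9513.
18–34: Wₕ = 0.15126669; term = 0.15126669²·(1 − 0.21612231)·205000/311 = 11.823019.
65+: Wₕ = 0.14842847; term = 0.14842847²·(1 − 0.04886686)·156000/69 = 47.375218.
55–64: Wₕ = 0.70030485; term = 0.70030485²·(1 − 0.02026418)·226900/135 = 807.57706.
Sum = 866.7753.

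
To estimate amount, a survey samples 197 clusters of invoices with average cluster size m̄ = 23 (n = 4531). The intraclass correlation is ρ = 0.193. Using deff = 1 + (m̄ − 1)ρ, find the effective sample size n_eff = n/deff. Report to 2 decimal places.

863.71

deff = 1 + (23 − 1)·0.193 = 1 + 4.246 = 5.246.
n_eff = 4531 / 5.246 = 863.71.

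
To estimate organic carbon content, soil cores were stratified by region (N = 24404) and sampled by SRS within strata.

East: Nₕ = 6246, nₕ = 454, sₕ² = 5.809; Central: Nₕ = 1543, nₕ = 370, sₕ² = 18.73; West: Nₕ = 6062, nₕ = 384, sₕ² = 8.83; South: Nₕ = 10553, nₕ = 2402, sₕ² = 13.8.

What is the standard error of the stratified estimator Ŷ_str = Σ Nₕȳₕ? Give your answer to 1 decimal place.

Var(Ŷ_str) = Σₕ Nₕ²(1 − fₕ)sₕ²/nₕ.
East: 6246²·(1 − 454/6246)·5.809/454 = 462888.14.
Central: 1543²·(1 − 370/1543)·18.73/370 = 91622.047.
West: 6062²·(1 − 384/6062)·8.83/384 = 791481.56.
South: 10553²·(1 − 2402/10553)·13.8/2402 = 494188.82.
Sum = 1.8401806 × 10^6.
SE = √(1.8401806 × 10^6) = 1356.5.

1356.5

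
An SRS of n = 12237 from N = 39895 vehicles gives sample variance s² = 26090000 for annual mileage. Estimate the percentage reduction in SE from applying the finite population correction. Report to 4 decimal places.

f = n/N = 12237/39895 = 0.30673017.
SE_no-fpc = √(s²/n) = 46.174219; SE_fpc = √((1−f)s²/n) = 38.44596.
Ratio = √(1−f) = 0.83262827. Reduction = 100·(1 − 0.83262827) = 16.7372%.

16.7372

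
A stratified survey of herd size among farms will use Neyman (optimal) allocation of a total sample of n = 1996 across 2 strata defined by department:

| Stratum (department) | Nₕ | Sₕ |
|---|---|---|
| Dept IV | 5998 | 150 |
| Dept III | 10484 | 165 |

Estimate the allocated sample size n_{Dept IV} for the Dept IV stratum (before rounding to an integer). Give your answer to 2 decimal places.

Neyman allocation: nₕ = n·NₕSₕ / Σⱼ NⱼSⱼ.
Σ NⱼSⱼ = 5998·150 + 10484·165 = 2.62956 × 10^6.
n_{Dept IV} = 1996·5998·150 / (2.62956 × 10^6) = 682.93.

682.93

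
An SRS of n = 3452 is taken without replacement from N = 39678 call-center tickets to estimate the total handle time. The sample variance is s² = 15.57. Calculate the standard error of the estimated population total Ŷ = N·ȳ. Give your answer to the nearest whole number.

Var(Ŷ) = N²·Var(ȳ) = N²·(1 − n/N)·s²/n.
f = 3452/39678 = 0.08700035; Var(ȳ) = 0.91299965·15.57/3452 = 0.0041180198.
Var(Ŷ) = 39678² · 0.0041180198 = 6.4831785 × 10^6.
SE(Ŷ) = √(6.4831785 × 10^6) = 2546.

2546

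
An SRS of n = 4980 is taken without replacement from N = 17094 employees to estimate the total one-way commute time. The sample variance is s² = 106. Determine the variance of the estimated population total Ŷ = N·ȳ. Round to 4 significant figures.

Var(Ŷ) = N²·Var(ȳ) = N²·(1 − n/N)·s²/n.
f = 4980/17094 = 0.29133029; Var(ȳ) = 0.70866971·106/4980 = 0.015084134.
Var(Ŷ) = 17094² · 0.015084134 = 4.4076569 × 10^6.

4.408 × 10^6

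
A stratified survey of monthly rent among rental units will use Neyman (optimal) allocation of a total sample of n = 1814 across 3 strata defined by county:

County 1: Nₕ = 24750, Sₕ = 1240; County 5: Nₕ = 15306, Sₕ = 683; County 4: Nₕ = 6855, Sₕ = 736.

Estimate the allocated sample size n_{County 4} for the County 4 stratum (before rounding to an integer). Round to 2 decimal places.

198.14

Neyman allocation: nₕ = n·NₕSₕ / Σⱼ NⱼSⱼ.
Σ NⱼSⱼ = 24750·1240 + 15306·683 + 6855·736 = 4.6189278 × 10^7.
n_{County 4} = 1814·6855·736 / (4.6189278 × 10^7) = 198.14.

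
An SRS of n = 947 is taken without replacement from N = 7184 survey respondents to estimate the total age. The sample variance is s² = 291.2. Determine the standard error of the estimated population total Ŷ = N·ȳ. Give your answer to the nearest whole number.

3712

Var(Ŷ) = N²·Var(ȳ) = N²·(1 − n/N)·s²/n.
f = 947/7184 = 0.13182071; Var(ȳ) = 0.86817929·291.2/947 = 0.26696284.
Var(Ŷ) = 7184² · 0.26696284 = 1.3777914 × 10^7.
SE(Ŷ) = √(1.3777914 × 10^7) = 3712.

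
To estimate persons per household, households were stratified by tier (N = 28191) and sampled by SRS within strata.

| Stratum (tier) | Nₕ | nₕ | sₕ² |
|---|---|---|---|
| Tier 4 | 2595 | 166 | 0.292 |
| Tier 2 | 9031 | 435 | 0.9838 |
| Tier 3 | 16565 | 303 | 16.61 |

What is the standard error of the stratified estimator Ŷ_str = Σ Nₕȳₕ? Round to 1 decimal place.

3867.0

Var(Ŷ_str) = Σₕ Nₕ²(1 − fₕ)sₕ²/nₕ.
Tier 4: 2595²·(1 − 166/2595)·0.292/166 = 11087.653.
Tier 2: 9031²·(1 − 435/9031)·0.9838/435 = 175569.8.
Tier 3: 16565²·(1 − 303/16565)·16.61/303 = 1.4767004 × 10^7.
Sum = 1.4953661 × 10^7.
SE = √(1.4953661 × 10^7) = 3867.0.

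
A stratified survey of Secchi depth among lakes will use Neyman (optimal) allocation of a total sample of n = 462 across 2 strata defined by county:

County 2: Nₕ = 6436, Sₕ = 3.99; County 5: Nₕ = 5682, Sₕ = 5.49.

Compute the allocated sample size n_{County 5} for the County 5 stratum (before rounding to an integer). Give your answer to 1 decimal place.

Neyman allocation: nₕ = n·NₕSₕ / Σⱼ NⱼSⱼ.
Σ NⱼSⱼ = 6436·3.99 + 5682·5.49 = 56873.82.
n_{County 5} = 462·5682·5.49 / 56873.82 = 253.4.

253.4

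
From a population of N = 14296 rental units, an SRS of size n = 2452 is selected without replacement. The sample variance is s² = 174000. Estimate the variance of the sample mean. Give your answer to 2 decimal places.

Under SRS without replacement, Var(ȳ) = (1 − f)·s²/n with f = n/N = 2452/14296 = 0.17151651.
Var(ȳ) = (1 − 0.17151651)·174000/2452 = 0.82848349·70.96248 = 58.791243.

58.79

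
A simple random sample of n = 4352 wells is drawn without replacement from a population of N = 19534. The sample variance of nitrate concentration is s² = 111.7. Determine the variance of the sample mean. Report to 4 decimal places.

0.0199

Under SRS without replacement, Var(ȳ) = (1 − f)·s²/n with f = n/N = 4352/19534 = 0.22279103.
Var(ȳ) = (1 − 0.22279103)·111.7/4352 = 0.77720897·0.02566636 = 0.019948125.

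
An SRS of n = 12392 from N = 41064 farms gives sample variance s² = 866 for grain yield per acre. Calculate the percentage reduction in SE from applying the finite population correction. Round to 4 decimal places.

16.4400

f = n/N = 12392/41064 = 0.30177284.
SE_no-fpc = √(s²/n) = 0.26435543; SE_fpc = √((1−f)s²/n) = 0.22089537.
Ratio = √(1−f) = 0.83559988. Reduction = 100·(1 − 0.83559988) = 16.4400%.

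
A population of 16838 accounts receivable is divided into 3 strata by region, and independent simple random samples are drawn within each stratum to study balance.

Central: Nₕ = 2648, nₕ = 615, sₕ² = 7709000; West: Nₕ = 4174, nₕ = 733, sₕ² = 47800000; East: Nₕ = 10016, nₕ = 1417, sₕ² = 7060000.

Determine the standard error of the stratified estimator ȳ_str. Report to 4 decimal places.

Var(ȳ_str) = Σₕ Wₕ²(1 − fₕ)sₕ²/nₕ with Wₕ = Nₕ/N, N = 16838.
Central: Wₕ = 0.15726333; term = 0.15726333²·(1 − 0.23225076)·7709000/615 = 238.01114.
West: Wₕ = 0.24789167; term = 0.24789167²·(1 − 0.17561092)·47800000/733 = 3303.5435.
East: Wₕ = 0.59484499; term = 0.59484499²·(1 − 0.14147364)·7060000/1417 = 1513.5477.
Sum = 5055.1023.
SE = √(5055.1023) = 71.0992.

71.0992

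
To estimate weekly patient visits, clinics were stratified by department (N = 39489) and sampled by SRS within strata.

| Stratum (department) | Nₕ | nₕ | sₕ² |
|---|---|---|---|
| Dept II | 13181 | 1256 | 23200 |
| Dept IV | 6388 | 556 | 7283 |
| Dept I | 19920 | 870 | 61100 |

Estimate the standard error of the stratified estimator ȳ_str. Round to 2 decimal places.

Var(ȳ_str) = Σₕ Wₕ²(1 − fₕ)sₕ²/nₕ with Wₕ = Nₕ/N, N = 39489.
Dept II: Wₕ = 0.33378916; term = 0.33378916²·(1 − 0.09528867)·23200/1256 = 1.8618849.
Dept IV: Wₕ = 0.16176657; term = 0.16176657²·(1 − 0.08703820)·7283/556 = 0.31294331.
Dept I: Wₕ = 0.50444428; term = 0.50444428²·(1 − 0.04367470)·61100/870 = 17.09047.
Sum = 19.265298.
SE = √(19.265298) = 4.39.

4.39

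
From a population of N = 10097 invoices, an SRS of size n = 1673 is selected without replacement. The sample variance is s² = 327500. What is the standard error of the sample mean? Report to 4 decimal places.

Under SRS without replacement, Var(ȳ) = (1 − f)·s²/n with f = n/N = 1673/10097 = 0.16569278.
Var(ȳ) = (1 − 0.16569278)·327500/1673 = 0.83430722·195.75613 = 163.32075.
SE(ȳ) = √(163.32075) = 12.7797.

12.7797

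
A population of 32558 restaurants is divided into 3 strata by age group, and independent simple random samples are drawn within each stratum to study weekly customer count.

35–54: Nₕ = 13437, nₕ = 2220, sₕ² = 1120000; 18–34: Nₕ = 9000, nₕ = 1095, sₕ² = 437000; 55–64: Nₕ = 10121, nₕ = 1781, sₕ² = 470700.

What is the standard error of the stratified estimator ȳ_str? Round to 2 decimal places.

10.93

Var(ȳ_str) = Σₕ Wₕ²(1 − fₕ)sₕ²/nₕ with Wₕ = Nₕ/N, N = 32558.
35–54: Wₕ = 0.41270963; term = 0.41270963²·(1 − 0.16521545)·1120000/2220 = 71.734594.
18–34: Wₕ = 0.27642976; term = 0.27642976²·(1 − 0.12166667)·437000/1095 = 26.785285.
55–64: Wₕ = 0.31086062; term = 0.31086062²·(1 − 0.17597075)·470700/1781 = 21.045261.
Sum = 119.56514.
SE = √(119.56514) = 10.93.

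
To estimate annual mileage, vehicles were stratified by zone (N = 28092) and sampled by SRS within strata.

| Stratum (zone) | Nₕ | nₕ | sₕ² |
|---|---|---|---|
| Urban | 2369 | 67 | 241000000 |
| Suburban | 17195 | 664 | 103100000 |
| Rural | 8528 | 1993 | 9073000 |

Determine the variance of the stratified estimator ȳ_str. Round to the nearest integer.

Var(ȳ_str) = Σₕ Wₕ²(1 − fₕ)sₕ²/nₕ with Wₕ = Nₕ/N, N = 28092.
Urban: Wₕ = 0.08433006; term = 0.08433006²·(1 − 0.02828198)·241000000/67 = 24856.919.
Suburban: Wₕ = 0.61209597; term = 0.61209597²·(1 − 0.03861588)·103100000/664 = 55927.65.
Rural: Wₕ = 0.30357397; term = 0.30357397²·(1 − 0.23370075)·9073000/1993 = 321.49267.
Sum = 81106.062.

81106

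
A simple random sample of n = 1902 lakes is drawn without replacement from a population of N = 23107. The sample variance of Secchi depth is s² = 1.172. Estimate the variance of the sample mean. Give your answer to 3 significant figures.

Under SRS without replacement, Var(ȳ) = (1 − f)·s²/n with f = n/N = 1902/23107 = 0.08231272.
Var(ȳ) = (1 − 0.08231272)·1.172/1902 = 0.91768728·6.1619348 × 10^-4 = 5.6547292 × 10^-4.

5.65 × 10^-4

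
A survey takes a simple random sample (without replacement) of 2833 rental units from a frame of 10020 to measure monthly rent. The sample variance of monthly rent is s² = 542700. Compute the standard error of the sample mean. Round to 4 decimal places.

Under SRS without replacement, Var(ȳ) = (1 − f)·s²/n with f = n/N = 2833/10020 = 0.28273453.
Var(ȳ) = (1 − 0.28273453)·542700/2833 = 0.71726547·191.56371 = 137.40204.
SE(ȳ) = √(137.40204) = 11.7219.

11.7219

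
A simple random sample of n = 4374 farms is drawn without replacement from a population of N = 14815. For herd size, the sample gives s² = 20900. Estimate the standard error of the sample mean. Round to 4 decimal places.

Under SRS without replacement, Var(ȳ) = (1 − f)·s²/n with f = n/N = 4374/14815 = 0.29524131.
Var(ȳ) = (1 − 0.29524131)·20900/4374 = 0.70475869·4.778235 = 3.3675027.
SE(ȳ) = √(3.3675027) = 1.8351.

1.8351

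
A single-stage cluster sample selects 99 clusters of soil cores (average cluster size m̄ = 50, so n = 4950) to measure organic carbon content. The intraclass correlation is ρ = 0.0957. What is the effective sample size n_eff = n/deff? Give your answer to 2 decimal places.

870.05

deff = 1 + (50 − 1)·0.0957 = 1 + 4.6893 = 5.6893.
n_eff = 4950 / 5.6893 = 870.05.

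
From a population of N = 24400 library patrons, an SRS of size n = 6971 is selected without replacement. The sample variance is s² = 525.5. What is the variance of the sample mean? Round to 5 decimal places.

0.05385

Under SRS without replacement, Var(ȳ) = (1 − f)·s²/n with f = n/N = 6971/24400 = 0.28569672.
Var(ȳ) = (1 − 0.28569672)·525.5/6971 = 0.71430328·0.075383733 = 0.053846847.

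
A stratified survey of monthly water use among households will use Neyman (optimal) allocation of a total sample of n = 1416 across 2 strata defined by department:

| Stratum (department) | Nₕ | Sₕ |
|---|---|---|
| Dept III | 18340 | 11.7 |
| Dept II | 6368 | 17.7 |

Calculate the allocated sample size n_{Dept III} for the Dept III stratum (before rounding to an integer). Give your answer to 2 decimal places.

Neyman allocation: nₕ = n·NₕSₕ / Σⱼ NⱼSⱼ.
Σ NⱼSⱼ = 18340·11.7 + 6368·17.7 = 327291.6.
n_{Dept III} = 1416·18340·11.7 / 327291.6 = 928.35.

928.35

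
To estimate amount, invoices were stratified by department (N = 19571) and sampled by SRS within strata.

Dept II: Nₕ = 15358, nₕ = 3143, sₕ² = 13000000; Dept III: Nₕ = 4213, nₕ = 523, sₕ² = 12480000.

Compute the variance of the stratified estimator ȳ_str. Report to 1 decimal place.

Var(ȳ_str) = Σₕ Wₕ²(1 − fₕ)sₕ²/nₕ with Wₕ = Nₕ/N, N = 19571.
Dept II: Wₕ = 0.78473251; term = 0.78473251²·(1 − 0.20464904)·13000000/3143 = 2025.821.
Dept III: Wₕ = 0.21526749; term = 0.21526749²·(1 − 0.12413957)·12480000/523 = 968.51129.
Sum = 2994.3323.

2994.3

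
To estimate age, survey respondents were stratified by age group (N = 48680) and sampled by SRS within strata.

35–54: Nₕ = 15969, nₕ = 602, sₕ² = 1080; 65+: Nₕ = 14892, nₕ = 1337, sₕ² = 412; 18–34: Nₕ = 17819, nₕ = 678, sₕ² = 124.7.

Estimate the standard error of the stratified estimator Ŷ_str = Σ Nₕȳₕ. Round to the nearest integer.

23635

Var(Ŷ_str) = Σₕ Nₕ²(1 − fₕ)sₕ²/nₕ.
35–54: 15969²·(1 − 602/15969)·1080/602 = 4.4024464 × 10^8.
65+: 14892²·(1 − 1337/14892)·412/1337 = 6.2204007 × 10^7.
18–34: 17819²·(1 − 678/17819)·124.7/678 = 5.6176702 × 10^7.
Sum = 5.5862535 × 10^8.
SE = √(5.5862535 × 10^8) = 23635.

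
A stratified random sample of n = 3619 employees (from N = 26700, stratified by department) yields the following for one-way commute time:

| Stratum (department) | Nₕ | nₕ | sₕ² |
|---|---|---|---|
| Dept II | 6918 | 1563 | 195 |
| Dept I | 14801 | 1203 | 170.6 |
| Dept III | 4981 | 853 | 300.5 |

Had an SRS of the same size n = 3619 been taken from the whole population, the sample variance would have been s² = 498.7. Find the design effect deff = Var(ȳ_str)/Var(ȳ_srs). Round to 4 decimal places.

Var(ȳ_str) = Σ Wₕ²(1−fₕ)sₕ²/nₕ with Wₕ = Nₕ/26700:
  Dept II: (6918/26700)²·(1−1563/6918)·195/1563 = 0.0064832556
  Dept I: (14801/26700)²·(1−1203/14801)·170.6/1203 = 0.04003658
  Dept III: (4981/26700)²·(1−853/4981)·300.5/853 = 0.010160829
  → Var(ȳ_str) = 0.056680665.
Var(ȳ_srs) = (1 − 3619/26700)·498.7/3619 = 0.11912259.
deff = 0.056680665 / 0.11912259 = 0.4758.

0.4758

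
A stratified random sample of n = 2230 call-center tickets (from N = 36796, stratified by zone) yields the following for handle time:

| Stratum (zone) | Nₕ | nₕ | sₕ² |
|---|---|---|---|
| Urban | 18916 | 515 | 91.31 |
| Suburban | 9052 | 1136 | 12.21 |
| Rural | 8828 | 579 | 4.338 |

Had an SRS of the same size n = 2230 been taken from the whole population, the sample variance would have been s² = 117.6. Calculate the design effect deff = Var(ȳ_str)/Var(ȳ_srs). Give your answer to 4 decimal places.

0.9397

Var(ȳ_str) = Σ Wₕ²(1−fₕ)sₕ²/nₕ with Wₕ = Nₕ/36796:
  Urban: (18916/36796)²·(1−515/18916)·91.31/515 = 0.045580662
  Suburban: (9052/36796)²·(1−1136/9052)·12.21/1136 = 5.6883517 × 10^-4
  Rural: (8828/36796)²·(1−579/8828)·4.338/579 = 4.0297063 × 10^-4
  → Var(ȳ_str) = 0.046552468.
Var(ȳ_srs) = (1 − 2230/36796)·117.6/2230 = 0.049539426.
deff = 0.046552468 / 0.049539426 = 0.9397.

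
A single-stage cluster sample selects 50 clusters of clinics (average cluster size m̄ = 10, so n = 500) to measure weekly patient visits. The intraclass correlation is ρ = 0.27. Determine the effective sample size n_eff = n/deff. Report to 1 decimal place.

145.8

deff = 1 + (10 − 1)·0.27 = 1 + 2.43 = 3.43.
n_eff = 500 / 3.43 = 145.8.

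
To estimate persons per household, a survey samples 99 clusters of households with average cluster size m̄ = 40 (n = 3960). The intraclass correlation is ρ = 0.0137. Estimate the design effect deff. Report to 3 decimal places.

deff = 1 + (40 − 1)·0.0137 = 1 + 0.5343 = 1.5343.

1.534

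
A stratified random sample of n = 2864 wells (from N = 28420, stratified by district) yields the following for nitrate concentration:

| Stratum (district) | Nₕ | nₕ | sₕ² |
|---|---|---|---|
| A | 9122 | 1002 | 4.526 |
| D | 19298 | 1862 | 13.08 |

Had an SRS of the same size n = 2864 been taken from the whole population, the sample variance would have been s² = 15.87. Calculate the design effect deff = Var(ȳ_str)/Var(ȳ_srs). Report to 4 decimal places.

Var(ȳ_str) = Σ Wₕ²(1−fₕ)sₕ²/nₕ with Wₕ = Nₕ/28420:
  A: (9122/28420)²·(1−1002/9122)·4.526/1002 = 4.1423308 × 10^-4
  D: (19298/28420)²·(1−1862/19298)·13.08/1862 = 0.0029264363
  → Var(ȳ_str) = 0.0033406694.
Var(ȳ_srs) = (1 − 2864/28420)·15.87/2864 = 0.0049827915.
deff = 0.0033406694 / 0.0049827915 = 0.6704.

0.6704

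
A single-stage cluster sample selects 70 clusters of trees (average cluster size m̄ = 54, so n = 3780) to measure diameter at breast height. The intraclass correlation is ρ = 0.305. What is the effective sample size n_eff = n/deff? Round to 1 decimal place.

deff = 1 + (54 − 1)·0.305 = 1 + 16.165 = 17.165.
n_eff = 3780 / 17.165 = 220.2.

220.2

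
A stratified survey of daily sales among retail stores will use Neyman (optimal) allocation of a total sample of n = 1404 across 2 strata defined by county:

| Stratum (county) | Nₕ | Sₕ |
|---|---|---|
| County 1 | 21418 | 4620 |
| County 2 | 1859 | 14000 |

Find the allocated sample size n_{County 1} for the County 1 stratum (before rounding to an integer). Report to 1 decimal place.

Neyman allocation: nₕ = n·NₕSₕ / Σⱼ NⱼSⱼ.
Σ NⱼSⱼ = 21418·4620 + 1859·14000 = 1.2497716 × 10^8.
n_{County 1} = 1404·21418·4620 / (1.2497716 × 10^8) = 1111.6.

1111.6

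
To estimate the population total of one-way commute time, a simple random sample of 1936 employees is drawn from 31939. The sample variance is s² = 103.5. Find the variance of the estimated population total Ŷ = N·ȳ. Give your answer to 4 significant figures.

Var(Ŷ) = N²·Var(ȳ) = N²·(1 − n/N)·s²/n.
f = 1936/31939 = 0.06061555; Var(ȳ) = 0.93938445·103.5/1936 = 0.050220191.
Var(Ŷ) = 31939² · 0.050220191 = 5.1229603 × 10^7.

5.123 × 10^7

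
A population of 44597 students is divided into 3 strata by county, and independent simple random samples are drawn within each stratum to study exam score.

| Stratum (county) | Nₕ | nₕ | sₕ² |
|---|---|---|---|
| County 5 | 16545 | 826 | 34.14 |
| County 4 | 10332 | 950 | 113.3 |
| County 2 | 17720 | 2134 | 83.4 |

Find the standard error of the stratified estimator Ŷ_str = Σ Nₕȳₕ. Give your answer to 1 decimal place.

5753.6

Var(Ŷ_str) = Σₕ Nₕ²(1 − fₕ)sₕ²/nₕ.
County 5: 16545²·(1 − 826/16545)·34.14/826 = 1.0749176 × 10^7.
County 4: 10332²·(1 − 950/10332)·113.3/950 = 1.1560753 × 10^7.
County 2: 17720²·(1 − 2134/17720)·83.4/2134 = 1.0793692 × 10^7.
Sum = 3.3103621 × 10^7.
SE = √(3.3103621 × 10^7) = 5753.6.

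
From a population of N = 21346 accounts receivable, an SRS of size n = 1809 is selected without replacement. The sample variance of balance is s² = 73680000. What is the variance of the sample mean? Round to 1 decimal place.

37278.0

Under SRS without replacement, Var(ȳ) = (1 − f)·s²/n with f = n/N = 1809/21346 = 0.08474656.
Var(ȳ) = (1 − 0.08474656)·73680000/1809 = 0.91525344·40729.685 = 37277.984.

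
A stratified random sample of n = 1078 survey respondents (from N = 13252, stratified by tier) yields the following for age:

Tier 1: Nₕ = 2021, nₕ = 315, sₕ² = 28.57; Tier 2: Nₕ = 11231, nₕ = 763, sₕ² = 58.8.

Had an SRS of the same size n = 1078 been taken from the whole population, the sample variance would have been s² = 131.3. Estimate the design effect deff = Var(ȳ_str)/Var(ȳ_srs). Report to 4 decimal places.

Var(ȳ_str) = Σ Wₕ²(1−fₕ)sₕ²/nₕ with Wₕ = Nₕ/13252:
  Tier 1: (2021/13252)²·(1−315/2021)·28.57/315 = 0.0017806648
  Tier 2: (11231/13252)²·(1−763/11231)·58.8/763 = 0.051590778
  → Var(ȳ_str) = 0.053371443.
Var(ȳ_srs) = (1 − 1078/13252)·131.3/1078 = 0.11189169.
deff = 0.053371443 / 0.11189169 = 0.4770.

0.4770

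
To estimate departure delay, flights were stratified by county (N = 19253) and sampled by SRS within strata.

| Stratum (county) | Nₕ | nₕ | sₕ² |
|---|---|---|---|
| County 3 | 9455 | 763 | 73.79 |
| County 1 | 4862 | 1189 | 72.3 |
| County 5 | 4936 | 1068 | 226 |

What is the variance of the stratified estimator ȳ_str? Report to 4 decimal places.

0.0353

Var(ȳ_str) = Σₕ Wₕ²(1 − fₕ)sₕ²/nₕ with Wₕ = Nₕ/N, N = 19253.
County 3: Wₕ = 0.49109230; term = 0.49109230²·(1 − 0.08069804)·73.79/763 = 0.02144161.
County 1: Wₕ = 0.25253207; term = 0.25253207²·(1 − 0.24454957)·72.3/1189 = 0.0029295135.
County 5: Wₕ = 0.25637563; term = 0.25637563²·(1 − 0.21636953)·226/1068 = 0.010899385.
Sum = 0.035270509.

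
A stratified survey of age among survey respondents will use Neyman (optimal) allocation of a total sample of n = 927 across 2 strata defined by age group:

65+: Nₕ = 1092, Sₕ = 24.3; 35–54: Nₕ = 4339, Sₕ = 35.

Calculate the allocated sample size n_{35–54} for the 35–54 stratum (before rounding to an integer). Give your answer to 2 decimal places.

Neyman allocation: nₕ = n·NₕSₕ / Σⱼ NⱼSⱼ.
Σ NⱼSⱼ = 1092·24.3 + 4339·35 = 178400.6.
n_{35–54} = 927·4339·35 / 178400.6 = 789.12.

789.12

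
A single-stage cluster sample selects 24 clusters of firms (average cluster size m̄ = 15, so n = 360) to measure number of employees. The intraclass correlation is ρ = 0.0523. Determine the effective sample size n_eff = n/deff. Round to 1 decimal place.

207.8

deff = 1 + (15 − 1)·0.0523 = 1 + 0.7322 = 1.7322.
n_eff = 360 / 1.7322 = 207.8.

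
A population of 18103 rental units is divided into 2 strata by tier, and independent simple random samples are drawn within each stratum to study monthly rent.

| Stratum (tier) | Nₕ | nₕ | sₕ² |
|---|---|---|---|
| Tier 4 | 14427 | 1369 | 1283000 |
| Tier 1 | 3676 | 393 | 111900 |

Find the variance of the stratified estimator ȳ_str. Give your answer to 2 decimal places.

Var(ȳ_str) = Σₕ Wₕ²(1 − fₕ)sₕ²/nₕ with Wₕ = Nₕ/N, N = 18103.
Tier 4: Wₕ = 0.79693973; term = 0.79693973²·(1 − 0.09489152)·1283000/1369 = 538.73452.
Tier 1: Wₕ = 0.20306027; term = 0.20306027²·(1 − 0.10690968)·111900/393 = 10.485347.
Sum = 549.21987.

549.22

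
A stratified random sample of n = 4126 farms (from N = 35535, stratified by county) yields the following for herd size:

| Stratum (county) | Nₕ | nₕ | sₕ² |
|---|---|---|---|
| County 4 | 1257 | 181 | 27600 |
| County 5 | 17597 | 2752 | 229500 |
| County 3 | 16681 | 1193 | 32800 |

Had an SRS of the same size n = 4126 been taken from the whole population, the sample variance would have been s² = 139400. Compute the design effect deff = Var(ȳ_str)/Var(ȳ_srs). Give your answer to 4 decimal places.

Var(ȳ_str) = Σ Wₕ²(1−fₕ)sₕ²/nₕ with Wₕ = Nₕ/35535:
  County 4: (1257/35535)²·(1−181/1257)·27600/181 = 0.16332979
  County 5: (17597/35535)²·(1−2752/17597)·229500/2752 = 17.25204
  County 3: (16681/35535)²·(1−1193/16681)·32800/1193 = 5.6252028
  → Var(ȳ_str) = 23.040573.
Var(ȳ_srs) = (1 − 4126/35535)·139400/4126 = 29.862856.
deff = 23.040573 / 29.862856 = 0.7715.

0.7715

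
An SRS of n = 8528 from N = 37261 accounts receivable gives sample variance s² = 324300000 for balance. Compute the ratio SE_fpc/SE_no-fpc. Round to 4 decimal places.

f = n/N = 8528/37261 = 0.22887201.
SE_no-fpc = √(s²/n) = 195.00686; SE_fpc = √((1−f)s²/n) = 171.24311.
Ratio = √(1−f) = 0.87813893.

0.8781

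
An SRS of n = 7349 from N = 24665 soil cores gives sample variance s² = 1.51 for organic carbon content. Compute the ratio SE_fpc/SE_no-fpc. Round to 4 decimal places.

0.8379

f = n/N = 7349/24665 = 0.29795256.
SE_no-fpc = √(s²/n) = 0.014334229; SE_fpc = √((1−f)s²/n) = 0.012010403.
Ratio = √(1−f) = 0.83788271.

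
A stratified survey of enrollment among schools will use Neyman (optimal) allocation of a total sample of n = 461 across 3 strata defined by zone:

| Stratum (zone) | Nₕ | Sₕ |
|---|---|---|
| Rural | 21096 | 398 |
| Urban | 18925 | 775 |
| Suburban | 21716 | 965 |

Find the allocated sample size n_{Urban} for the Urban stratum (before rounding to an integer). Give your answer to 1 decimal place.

Neyman allocation: nₕ = n·NₕSₕ / Σⱼ NⱼSⱼ.
Σ NⱼSⱼ = 21096·398 + 18925·775 + 21716·965 = 4.4019023 × 10^7.
n_{Urban} = 461·18925·775 / (4.4019023 × 10^7) = 153.6.

153.6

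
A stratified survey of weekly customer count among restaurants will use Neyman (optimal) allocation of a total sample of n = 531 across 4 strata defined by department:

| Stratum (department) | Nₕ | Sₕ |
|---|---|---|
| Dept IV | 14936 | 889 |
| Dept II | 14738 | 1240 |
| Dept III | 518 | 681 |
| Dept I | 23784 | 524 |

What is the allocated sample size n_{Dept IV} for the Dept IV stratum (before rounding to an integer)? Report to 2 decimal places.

Neyman allocation: nₕ = n·NₕSₕ / Σⱼ NⱼSⱼ.
Σ NⱼSⱼ = 14936·889 + 14738·1240 + 518·681 + 23784·524 = 4.4368798 × 10^7.
n_{Dept IV} = 531·14936·889 / (4.4368798 × 10^7) = 158.91.

158.91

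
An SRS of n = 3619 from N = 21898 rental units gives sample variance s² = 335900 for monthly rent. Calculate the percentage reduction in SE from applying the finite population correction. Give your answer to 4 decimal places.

f = n/N = 3619/21898 = 0.16526623.
SE_no-fpc = √(s²/n) = 9.6340902; SE_fpc = √((1−f)s²/n) = 8.8020676.
Ratio = √(1−f) = 0.91363766. Reduction = 100·(1 − 0.91363766) = 8.6362%.

8.6362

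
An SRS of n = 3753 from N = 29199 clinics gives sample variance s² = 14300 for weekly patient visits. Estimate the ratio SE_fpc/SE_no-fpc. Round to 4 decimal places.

f = n/N = 3753/29199 = 0.12853180.
SE_no-fpc = √(s²/n) = 1.9519952; SE_fpc = √((1−f)s²/n) = 1.8222355.
Ratio = √(1−f) = 0.93352461.

0.9335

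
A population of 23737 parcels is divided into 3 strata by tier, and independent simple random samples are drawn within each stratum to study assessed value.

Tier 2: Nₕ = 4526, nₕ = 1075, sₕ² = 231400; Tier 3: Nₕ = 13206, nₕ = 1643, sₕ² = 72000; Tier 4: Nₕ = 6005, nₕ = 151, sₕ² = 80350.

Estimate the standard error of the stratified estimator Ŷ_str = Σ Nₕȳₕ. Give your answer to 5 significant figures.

169590

Var(Ŷ_str) = Σₕ Nₕ²(1 − fₕ)sₕ²/nₕ.
Tier 2: 4526²·(1 − 1075/4526)·231400/1075 = 3.3621292 × 10^9.
Tier 3: 13206²·(1 − 1643/13206)·72000/1643 = 6.6917045 × 10^9.
Tier 4: 6005²·(1 − 151/6005)·80350/151 = 1.870573 × 10^10.
Sum = 2.8759564 × 10^10.
SE = √(2.8759564 × 10^10) = 169590.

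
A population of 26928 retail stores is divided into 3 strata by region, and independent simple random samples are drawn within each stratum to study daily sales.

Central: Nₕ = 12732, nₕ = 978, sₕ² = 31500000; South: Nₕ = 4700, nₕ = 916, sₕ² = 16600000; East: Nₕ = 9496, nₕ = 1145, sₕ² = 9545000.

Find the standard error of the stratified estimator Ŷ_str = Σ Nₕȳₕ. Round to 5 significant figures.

Var(Ŷ_str) = Σₕ Nₕ²(1 − fₕ)sₕ²/nₕ.
Central: 12732²·(1 − 978/12732)·31500000/978 = 4.8200774 × 10^12.
South: 4700²·(1 − 916/4700)·16600000/916 = 3.2230096 × 10^11.
East: 9496²·(1 − 1145/9496)·9545000/1145 = 6.6107333 × 10^11.
Sum = 5.8034517 × 10^12.
SE = √(5.8034517 × 10^12) = 2.4090 × 10^6.

2.4090 × 10^6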